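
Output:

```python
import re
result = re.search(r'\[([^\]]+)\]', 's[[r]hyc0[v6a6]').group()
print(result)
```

The match spans [1:5] → '[[r]'.

[[r]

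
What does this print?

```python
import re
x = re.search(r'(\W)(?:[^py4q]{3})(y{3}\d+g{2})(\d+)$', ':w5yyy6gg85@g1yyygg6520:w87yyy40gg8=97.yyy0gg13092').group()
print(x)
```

=97.yyy0gg13092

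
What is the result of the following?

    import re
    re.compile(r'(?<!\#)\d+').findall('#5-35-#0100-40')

['35', '100', '40']

Because the assertion is negative and zero-width, positions next to the forbidden text are skipped.
Matches: at [3:5] → '35'; at [8:11] → '100'; at [12:14] → '40'.
Since nothing is captured, `findall` lists the 3 matched substrings directly.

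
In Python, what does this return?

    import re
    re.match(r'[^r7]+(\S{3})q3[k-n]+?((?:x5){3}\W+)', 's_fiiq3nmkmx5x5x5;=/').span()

(0, 20)

The pattern matches one or more of any character except [r7]; then exactly 3 of a non-whitespace character (captured); then the literal 'q3', then one or more of a character in [k-n] (lazy); then the literal 'x5' repeated 3 times, then one or more of a non-word character (captured).
`match` is anchored at position 0; if the pattern doesn't fit there, it returns None.
The match spans [0:20] → 's_fiiq3nmkmx5x5x5;=/'.
Captured: group 1 = 'fii', group 2 = 'x5x5x5;=/'.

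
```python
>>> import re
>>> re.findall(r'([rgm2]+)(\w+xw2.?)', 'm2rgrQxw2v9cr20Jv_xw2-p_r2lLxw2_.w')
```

The pattern matches one or more of one of [rgm2] (captured); then one or more of a word character, then the literal 'xw2', then optionally any character (captured).
Walking the string: at [0:22] match 'm2rgrQxw2v9cr20Jv_xw2-', groups = ('m2rgr', 'Qxw2v9cr20Jv_xw2-'); at [24:32] match 'r2lLxw2_', groups = ('r2', 'lLxw2_').
Multiple groups make `findall` return tuples — one 2-tuple for each match.

[('m2rgr', 'Qxw2v9cr20Jv_xw2-'), ('r2', 'lLxw2_')]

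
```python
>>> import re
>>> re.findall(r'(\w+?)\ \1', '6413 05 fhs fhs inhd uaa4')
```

['fhs']

`\1` is not a pattern — it's the concrete string captured by group 1, re-applied verbatim.
Walking the string: at [8:15] match 'fhs fhs', group 1 = 'fhs'.
With a single group, `findall` returns only what that group captured — 1 item.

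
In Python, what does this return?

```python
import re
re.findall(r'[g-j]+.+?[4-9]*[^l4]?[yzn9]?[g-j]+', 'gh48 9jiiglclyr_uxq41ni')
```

This matches one or more of a character in [g-j], then one or more of any character (lazy); then zero or more of a character in [4-9], then optionally any character except [l4]; then optionally one of [yzn9], then one or more of a character in [g-j].
The `?` after the quantifier makes it lazy — it takes as little as possible before letting the rest of the pattern try.
Walking the string: at [0:10] → 'gh48 9jiig'.
With no groups in the pattern, `findall` gives back each whole match — 1 here.

['gh48 9jiig']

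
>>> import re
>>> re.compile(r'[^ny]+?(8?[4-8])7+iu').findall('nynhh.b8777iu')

A `+?`/`*?`/`{m,n}?` starts at its minimum and grows only as far as needed for what follows to match.
Because there's exactly one group, `findall` drops the full match and keeps group 1 from the one hit.

['87']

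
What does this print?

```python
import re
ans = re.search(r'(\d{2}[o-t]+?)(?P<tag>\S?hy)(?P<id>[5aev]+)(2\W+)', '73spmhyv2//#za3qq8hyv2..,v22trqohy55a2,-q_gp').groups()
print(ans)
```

('73sp', 'mhy', 'v', '2//#')

This matches exactly 2 of a digit, then one or more of a character in [o-t] (lazy) (captured); then optionally a non-whitespace character, then the literal 'hy' (captured as 'tag'); then one or more of one of [5aev] (captured as 'id'); then a literal '2', then one or more of a non-word character (captured).
`search` walks the string left to right and returns the first match it finds.
The match spans [0:12] → '73spmhyv2//#'.
Captured: group 1 = '73sp', group 2 = 'mhy', group 3 = 'v', group 4 = '2//#'.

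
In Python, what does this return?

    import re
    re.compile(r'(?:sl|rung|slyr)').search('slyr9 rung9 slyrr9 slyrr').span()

The regex engine tests alternatives in the order written; an earlier branch that matches wins even if a later one would match more.
The match spans [0:2] → 'sl'.

(0, 2)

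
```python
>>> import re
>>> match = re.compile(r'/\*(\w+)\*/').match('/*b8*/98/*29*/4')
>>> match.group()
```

'/*b8*/'

With `match`, the pattern is implicitly anchored at the beginning.
The match spans [0:6] → '/*b8*/'.
Captured: group 1 = 'b8'.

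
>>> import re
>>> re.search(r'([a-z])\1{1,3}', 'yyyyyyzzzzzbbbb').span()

(0, 4)

`\1` is not a pattern — it's the concrete string captured by group 1, re-applied verbatim.
Unlike `match`, `search` isn't anchored — it looks for the pattern anywhere in the string.
The match spans [0:4] → 'yyyy'.
Captured: group 1 = 'y'.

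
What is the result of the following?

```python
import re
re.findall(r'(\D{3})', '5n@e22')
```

This matches exactly 3 of a non-digit (captured).
Scanning left to right: at [1:4] match 'n@e', group 1 = 'n@e'.
Because there's exactly one group, `findall` drops the full match and keeps group 1 from the one hit.

['n@e']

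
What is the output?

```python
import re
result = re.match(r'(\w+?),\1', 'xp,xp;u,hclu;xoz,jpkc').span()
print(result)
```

(0, 5)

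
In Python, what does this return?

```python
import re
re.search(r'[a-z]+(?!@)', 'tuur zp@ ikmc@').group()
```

'tuur'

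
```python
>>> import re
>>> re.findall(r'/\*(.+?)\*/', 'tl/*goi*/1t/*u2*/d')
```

`findall` collects group 1 from each match (2 total).

['goi', 'u2']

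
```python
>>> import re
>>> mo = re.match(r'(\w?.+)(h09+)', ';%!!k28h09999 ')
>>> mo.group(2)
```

The match spans [0:13] → ';%!!k28h09999'.
Captured: group 1 = ';%!!k28', group 2 = 'h09999'.

'h09999'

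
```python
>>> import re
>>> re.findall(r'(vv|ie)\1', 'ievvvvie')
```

['vv']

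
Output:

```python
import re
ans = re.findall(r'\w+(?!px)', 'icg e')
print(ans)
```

['icg', 'e']

A negative assertion filters positions out without eating any characters.
`findall` yields the raw match text (2 of them) because the pattern has no groups.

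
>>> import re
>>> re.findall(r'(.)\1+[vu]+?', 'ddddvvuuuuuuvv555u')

The backreference `\1` re-matches whatever the first group consumed, character for character.
Scanning left to right: at [0:5] match 'ddddv', group 1 = 'd'; at [6:13] match 'uuuuuuv', group 1 = 'u'; at [14:18] match '555u', group 1 = '5'.
One capturing group, so `findall` returns just the captured substring from each match — 3 in all.

['d', 'u', '5']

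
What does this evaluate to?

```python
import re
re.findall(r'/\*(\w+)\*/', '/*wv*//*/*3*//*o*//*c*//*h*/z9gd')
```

Because there's exactly one group, `findall` drops the full match and keeps group 1 from each hit.

['wv', '3', 'o', 'c', 'h']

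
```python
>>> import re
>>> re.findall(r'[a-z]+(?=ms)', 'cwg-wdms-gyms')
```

['wd', 'gy']

The `(?=…)`/`(?<=…)` assertion just peeks at neighbouring text; it doesn't advance the match position.
With no groups in the pattern, `findall` gives back each whole match — 2 here.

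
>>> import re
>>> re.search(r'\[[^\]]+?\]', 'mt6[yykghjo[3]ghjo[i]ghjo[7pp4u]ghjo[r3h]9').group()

'[yykghjo[3]'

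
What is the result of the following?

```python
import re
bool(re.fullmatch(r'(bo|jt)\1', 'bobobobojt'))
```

False

`fullmatch` succeeds only if the pattern covers the string from start to end.
Here the string isn't matched end-to-end, so the call returns None, and `bool(None)` is False.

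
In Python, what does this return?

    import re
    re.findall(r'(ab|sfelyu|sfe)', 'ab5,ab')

['ab', 'ab']

One capturing group, so `findall` returns just the captured substring from each match — 2 in all.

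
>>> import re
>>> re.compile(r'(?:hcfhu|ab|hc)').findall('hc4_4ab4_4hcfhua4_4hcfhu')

`|` is ordered: at each position the engine commits to the first alternative that works.
`findall` yields the raw match text (4 of them) because the pattern has no groups.

['hc', 'ab', 'hcfhu', 'hcfhu']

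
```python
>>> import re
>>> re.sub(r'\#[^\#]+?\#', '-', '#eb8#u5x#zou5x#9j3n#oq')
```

'-u5x-9j3n#oq'

Matches: at [0:5] → '#eb8#'; at [8:15] → '#zou5x#'.
Every occurrence is swapped for '-'.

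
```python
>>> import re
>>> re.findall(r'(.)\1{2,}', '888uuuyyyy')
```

['8', 'u', 'y']

The backreference `\1` re-matches whatever the first group consumed, character for character.
Walking the string: at [0:3] match '888', group 1 = '8'; at [3:6] match 'uuu', group 1 = 'u'; at [6:10] match 'yyyy', group 1 = 'y'.
With a single group, `findall` returns only what that group captured — 3 items.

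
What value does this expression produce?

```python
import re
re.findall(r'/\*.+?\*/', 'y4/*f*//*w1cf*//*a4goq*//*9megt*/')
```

['/*f*/', '/*w1cf*/', '/*a4goq*/', '/*9megt*/']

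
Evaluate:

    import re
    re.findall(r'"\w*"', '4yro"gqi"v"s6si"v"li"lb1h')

Matches: at [4:9] → '"gqi"'; at [10:16] → '"s6si"'; at [17:21] → '"li"'.
No capturing groups, so `findall` returns the 3 full match strings.

['"gqi"', '"s6si"', '"li"']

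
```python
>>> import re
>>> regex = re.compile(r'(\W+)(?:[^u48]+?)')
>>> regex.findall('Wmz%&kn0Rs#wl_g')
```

This matches one or more of a non-word character (captured); then one or more of any character except [u48] (lazy) (non-capturing group).
Walking the string: at [3:6] match '%&k', group 1 = '%&'; at [10:12] match '#w', group 1 = '#'.
With a single group, `findall` returns only what that group captured — 2 items.

['%&', '#']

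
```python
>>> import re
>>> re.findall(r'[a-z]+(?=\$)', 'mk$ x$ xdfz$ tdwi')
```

Lookahead/lookbehind check context without consuming it, so the matched span excludes the asserted characters.
Scanning left to right: at [0:2] → 'mk'; at [4:5] → 'x'; at [7:11] → 'xdfz'.
No capturing groups, so `findall` returns the 3 full match strings.

['mk', 'x', 'xdfz']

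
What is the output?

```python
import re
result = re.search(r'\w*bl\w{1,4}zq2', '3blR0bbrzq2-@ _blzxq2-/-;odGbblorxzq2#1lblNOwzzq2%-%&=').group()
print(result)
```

odGbblorxzq2

The pattern matches zero or more of a word character, then the literal 'bl'; then 1 to 4 of a word character, then the literal 'zq2'.
Unlike `match`, `search` isn't anchored — it looks for the pattern anywhere in the string.
The match spans [25:37] → 'odGbblorxzq2'.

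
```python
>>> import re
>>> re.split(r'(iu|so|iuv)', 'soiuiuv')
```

Branches in `(...|...)` are attempted left-to-right; the first branch that allows the whole pattern to succeed is taken.
The group in the pattern means `split` returns the separators' captures alongside the pieces.

['', 'so', '', 'iu', '', 'iu', 'v']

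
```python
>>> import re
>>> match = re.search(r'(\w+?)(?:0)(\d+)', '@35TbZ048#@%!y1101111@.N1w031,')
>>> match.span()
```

Pattern: one or more of a word character (lazy) (captured); then a literal '0' (non-capturing group); then one or more of a digit (captured).
The match spans [1:9] → '35TbZ048'.

(1, 9)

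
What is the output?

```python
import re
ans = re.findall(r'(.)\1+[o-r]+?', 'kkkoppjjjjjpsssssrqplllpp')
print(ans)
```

`\1` is not a pattern — it's the concrete string captured by group 1, re-applied verbatim.
Scanning left to right: at [0:4] match 'kkko', group 1 = 'k'; at [6:12] match 'jjjjjp', group 1 = 'j'; at [12:18] match 'sssssr', group 1 = 's'; at [20:24] match 'lllp', group 1 = 'l'.
`findall` collects group 1 from each match (4 total).

['k', 'j', 's', 'l']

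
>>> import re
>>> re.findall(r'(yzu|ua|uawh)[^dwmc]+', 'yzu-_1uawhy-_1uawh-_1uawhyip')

['yzu', 'uawh']

Scanning left to right: at [0:8] match 'yzu-_1ua', group 1 = 'yzu'; at [14:23] match 'uawh-_1ua', group 1 = 'uawh'.
One capturing group, so `findall` returns just the captured substring from each match — 2 in all.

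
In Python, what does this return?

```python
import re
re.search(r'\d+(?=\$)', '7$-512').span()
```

The positive lookaround only admits positions where the adjacent text matches; those characters stay outside the span.
Unlike `match`, `search` isn't anchored — it looks for the pattern anywhere in the string.
The match spans [0:1] → '7'.

(0, 1)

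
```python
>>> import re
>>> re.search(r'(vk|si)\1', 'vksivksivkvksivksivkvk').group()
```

`\1` is not a pattern — it's the concrete string captured by group 1, re-applied verbatim.
The match spans [8:12] → 'vkvk'.

'vkvk'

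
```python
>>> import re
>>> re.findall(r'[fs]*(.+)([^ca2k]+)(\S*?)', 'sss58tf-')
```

[('58tf', '-', '')]

The pattern matches zero or more of one of [fs]; then one or more of any character (captured); then one or more of any character except [ca2k] (captured); then zero or more of a non-whitespace character (lazy) (captured).
`findall` packs the 3 group values into a tuple for every match.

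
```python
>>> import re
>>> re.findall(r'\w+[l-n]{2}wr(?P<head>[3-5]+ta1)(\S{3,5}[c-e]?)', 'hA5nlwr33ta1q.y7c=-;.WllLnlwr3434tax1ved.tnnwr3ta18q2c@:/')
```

The pattern matches one or more of a word character; then exactly 2 of a character in [l-n], then the literal 'wr'; then one or more of a character in [3-5], then the literal 'ta1' (captured as 'head'); then 3 to 5 of a non-whitespace character, then optionally a character in [c-e] (captured).
Matches: at [0:17] match 'hA5nlwr33ta1q.y7c', groups = ('33ta1', 'q.y7c'); at [41:55] match 'tnnwr3ta18q2c@', groups = ('3ta1', '8q2c@').
With 2 capturing groups, `findall` returns a 2-tuple per match.

[('33ta1', 'q.y7c'), ('3ta1', '8q2c@')]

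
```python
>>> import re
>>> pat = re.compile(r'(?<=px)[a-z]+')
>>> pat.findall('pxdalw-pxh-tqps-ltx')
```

['dalw', 'h']

The lookaround is zero-width — it requires the adjacent text to match without consuming it, so the asserted text isn't part of the match.
Matches: at [2:6] → 'dalw'; at [9:10] → 'h'.
With no groups in the pattern, `findall` gives back each whole match — 2 here.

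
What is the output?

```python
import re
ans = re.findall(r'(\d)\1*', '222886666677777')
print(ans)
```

After group 1 captures some text, `\1` only succeeds where that same text appears again.
Walking the string: at [0:3] match '222', group 1 = '2'; at [3:5] match '88', group 1 = '8'; at [5:10] match '66666', group 1 = '6'; at [10:15] match '77777', group 1 = '7'.
One capturing group, so `findall` returns just the captured substring from each match — 4 in all.

['2', '8', '6', '7']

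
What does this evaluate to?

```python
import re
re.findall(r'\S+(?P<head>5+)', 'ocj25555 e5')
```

Pattern: one or more of a non-whitespace character; then one or more of a literal '5' (captured as 'head').
Walking the string: at [0:8] match 'ocj25555', group 1 = '5'; at [9:11] match 'e5', group 1 = '5'.
`findall` collects group 1 from each match (2 total).

['5', '5']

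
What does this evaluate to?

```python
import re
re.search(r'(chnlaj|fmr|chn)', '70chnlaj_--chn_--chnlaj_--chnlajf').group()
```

'chnlaj'

Branches in `(...|...)` are attempted left-to-right; the first branch that allows the whole pattern to succeed is taken.
`search` walks the string left to right and returns the first match it finds.
The match spans [2:8] → 'chnlaj'.
Captured: group 1 = 'chnlaj'.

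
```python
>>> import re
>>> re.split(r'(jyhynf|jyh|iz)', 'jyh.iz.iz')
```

['', 'jyh', '.', 'iz', '.', 'iz', '']

Matches to split on: at [0:3] → 'jyh'; at [4:6] → 'iz'; at [7:9] → 'iz'.
The group in the pattern means `split` returns the separators' captures alongside the pieces.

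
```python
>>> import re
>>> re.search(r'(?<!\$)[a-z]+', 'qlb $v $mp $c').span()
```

A negative assertion filters positions out without eating any characters.
`re.search` tries every starting position until one works.
The match spans [0:3] → 'qlb'.

(0, 3)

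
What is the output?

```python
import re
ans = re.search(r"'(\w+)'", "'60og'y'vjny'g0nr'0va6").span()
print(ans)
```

Unlike `match`, `search` isn't anchored — it looks for the pattern anywhere in the string.
The match spans [0:6] → "'60og'".
Captured: group 1 = '60og'.

(0, 6)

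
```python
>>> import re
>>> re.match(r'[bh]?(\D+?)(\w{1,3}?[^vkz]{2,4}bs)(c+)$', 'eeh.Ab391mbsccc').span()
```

(0, 15)

`re.match` only tries the pattern at the start of the string.
The match spans [0:15] → 'eeh.Ab391mbsccc'.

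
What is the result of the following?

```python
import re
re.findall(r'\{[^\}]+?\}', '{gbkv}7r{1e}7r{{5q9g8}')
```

['{gbkv}', '{1e}', '{{5q9g8}']

Scanning left to right: at [0:6] → '{gbkv}'; at [8:12] → '{1e}'; at [14:22] → '{{5q9g8}'.
With no groups in the pattern, `findall` gives back each whole match — 3 here.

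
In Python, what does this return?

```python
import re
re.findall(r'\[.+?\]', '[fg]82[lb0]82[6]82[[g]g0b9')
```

['[fg]', '[lb0]', '[6]', '[[g]']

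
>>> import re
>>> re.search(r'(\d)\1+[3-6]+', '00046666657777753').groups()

('0',)

`\1` has to match the exact text group 1 already captured.
`re.search` tries every starting position until one works.
The match spans [0:10] → '0004666665'.
Captured: group 1 = '0'.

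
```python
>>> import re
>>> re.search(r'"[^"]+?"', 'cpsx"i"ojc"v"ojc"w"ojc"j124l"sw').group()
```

Unlike `match`, `search` isn't anchored — it looks for the pattern anywhere in the string.
The match spans [4:7] → '"i"'.

'"i"'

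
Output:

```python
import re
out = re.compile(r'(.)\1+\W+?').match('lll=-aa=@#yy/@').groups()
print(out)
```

The match spans [0:4] → 'lll='.
Captured: group 1 = 'l'.

('l',)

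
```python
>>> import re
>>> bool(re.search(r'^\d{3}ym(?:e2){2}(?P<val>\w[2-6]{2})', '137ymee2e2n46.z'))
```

Pattern: anchored at the start of the string; then exactly 3 of a digit, then the literal 'ym', then the literal 'e2' repeated 2 times; then a word character, then exactly 2 of a character in [2-6] (captured as 'val').
Unlike `match`, `search` isn't anchored — it looks for the pattern anywhere in the string.
Here nothing in the string fits, so the call returns None, and `bool(None)` is False.

False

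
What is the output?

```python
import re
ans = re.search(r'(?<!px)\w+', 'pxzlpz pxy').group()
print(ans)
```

The negative lookaround is zero-width — it rules out positions where the adjacent text would match, without consuming anything.
The match spans [0:6] → 'pxzlpz'.

pxzlpz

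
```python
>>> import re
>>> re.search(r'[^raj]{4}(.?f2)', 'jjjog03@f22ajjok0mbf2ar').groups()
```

('@f2',)

Pattern: exactly 4 of any character except [raj]; then optionally any character, then the literal 'f2' (captured).
`re.search` scans for the first position where the pattern succeeds.
The match spans [3:10] → 'og03@f2'.
Captured: group 1 = '@f2'.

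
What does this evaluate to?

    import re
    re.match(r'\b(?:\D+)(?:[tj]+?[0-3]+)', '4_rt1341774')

None

The pattern matches a word boundary (`\b`, zero-width); then one or more of a non-digit (non-capturing group); then one or more of one of [tj] (lazy), then one or more of a character in [0-3] (non-capturing group).
With `match`, the pattern is implicitly anchored at the beginning.
Here position 0 doesn't satisfy it, so the call returns None.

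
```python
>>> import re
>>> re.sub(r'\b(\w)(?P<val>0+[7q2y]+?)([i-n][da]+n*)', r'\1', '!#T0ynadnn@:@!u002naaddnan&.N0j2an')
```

'!#T@:@!uan&.N0j2an'

The replacement refers to a captured group, so each match is rewritten using its own captured text.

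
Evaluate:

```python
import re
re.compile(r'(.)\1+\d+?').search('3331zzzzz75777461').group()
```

After group 1 captures some text, `\1` only succeeds where that same text appears again.
`search` walks the string left to right and returns the first match it finds.
The match spans [0:4] → '3331'.
Captured: group 1 = '3'.

'3331'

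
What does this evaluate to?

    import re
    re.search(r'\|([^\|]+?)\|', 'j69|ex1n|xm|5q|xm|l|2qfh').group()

'|ex1n|'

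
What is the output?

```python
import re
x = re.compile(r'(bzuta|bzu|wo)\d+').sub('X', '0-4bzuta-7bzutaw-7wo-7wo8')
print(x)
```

0-4bzuta-7bzutaw-7wo-7X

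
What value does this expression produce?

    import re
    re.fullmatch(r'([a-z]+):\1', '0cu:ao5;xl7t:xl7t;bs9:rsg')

After group 1 captures some text, `\1` only succeeds where that same text appears again.
For `fullmatch`, every character of the input must be accounted for by the pattern.
Here the string isn't matched end-to-end, so the call returns None.

None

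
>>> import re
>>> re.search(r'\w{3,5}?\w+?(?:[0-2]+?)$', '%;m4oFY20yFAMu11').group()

'm4oFY20yFAMu11'

This matches 3 to 5 of a word character (lazy), then one or more of a word character (lazy); then one or more of a character in [0-2] (lazy) (non-capturing group); then anchored at the end.
`search` walks the string left to right and returns the first match it finds.
The match spans [2:16] → 'm4oFY20yFAMu11'.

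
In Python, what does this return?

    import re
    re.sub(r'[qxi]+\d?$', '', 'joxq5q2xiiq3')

'joxq5q2'

The pattern matches one or more of one of [qxi]; then optionally a digit; then anchored at the end.
Matches: at [7:12] → 'xiiq3'.
Every occurrence is swapped for ''.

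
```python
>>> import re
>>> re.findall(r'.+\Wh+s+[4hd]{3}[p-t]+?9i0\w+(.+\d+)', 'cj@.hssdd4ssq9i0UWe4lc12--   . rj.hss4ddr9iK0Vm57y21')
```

Pattern: one or more of any character, then a non-word character; then one or more of a literal 'h', then one or more of a literal 's', then exactly 3 of one of [4hd]; then one or more of a character in [p-t] (lazy), then the literal '9i0', then one or more of a word character; then one or more of any character, then one or more of a digit (captured).
Walking the string: at [0:52] match 'cj@.hssdd4ssq9i0UWe4lc12--   . rj.hss4ddr9iK0Vm57y21', group 1 = '--   . rj.hss4ddr9iK0Vm57y21'.
With a single group, `findall` returns only what that group captured — 1 item.

['--   . rj.hss4ddr9iK0Vm57y21']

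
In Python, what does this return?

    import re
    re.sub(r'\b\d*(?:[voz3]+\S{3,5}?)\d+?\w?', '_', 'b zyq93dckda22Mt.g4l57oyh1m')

'b _ckda22Mt.g4l57oyh1m'

This matches a word boundary (`\b`, zero-width); then zero or more of a digit; then one or more of one of [voz3], then 3 to 5 of a non-whitespace character (lazy) (non-capturing group); then one or more of a digit (lazy), then optionally a word character.
Matches: at [2:8] → 'zyq93d'.
Every occurrence is swapped for '_'.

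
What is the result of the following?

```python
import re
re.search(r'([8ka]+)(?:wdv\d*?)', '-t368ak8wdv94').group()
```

Pattern: one or more of one of [8ka] (captured); then the literal 'wdv', then zero or more of a digit (lazy) (non-capturing group).
Lazy quantifiers expand one character at a time until the remainder of the pattern can match.
`re.search` scans for the first position where the pattern succeeds.
The match spans [4:11] → '8ak8wdv'.
Captured: group 1 = '8ak8'.

'8ak8wdv'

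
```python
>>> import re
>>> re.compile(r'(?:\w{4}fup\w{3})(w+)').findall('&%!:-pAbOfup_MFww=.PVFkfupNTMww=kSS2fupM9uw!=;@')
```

['ww', 'ww', 'w']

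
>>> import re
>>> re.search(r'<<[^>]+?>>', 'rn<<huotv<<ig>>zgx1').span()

`re.search` tries every starting position until one works.
The match spans [2:15] → '<<huotv<<ig>>'.

(2, 15)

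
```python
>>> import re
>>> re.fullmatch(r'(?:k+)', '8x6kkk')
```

None

Pattern: one or more of a literal 'k' (non-capturing group).
`re.fullmatch` requires the pattern to consume the entire string.
Here the pattern can't cover the whole string, so the call returns None.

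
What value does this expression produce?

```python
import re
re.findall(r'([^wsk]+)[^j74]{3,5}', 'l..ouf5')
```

The pattern matches one or more of any character except [wsk] (captured); then 3 to 5 of any character except [j74].
Scanning left to right: at [0:7] match 'l..ouf5', group 1 = 'l..o'.
One capturing group, so `findall` returns just the captured substring from the one match — 1 in all.

['l..o']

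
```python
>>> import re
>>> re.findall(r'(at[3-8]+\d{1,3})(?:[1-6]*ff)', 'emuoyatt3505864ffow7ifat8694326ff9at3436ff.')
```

Because there's exactly one group, `findall` drops the full match and keeps group 1 from each hit.

['at86943', 'at3436']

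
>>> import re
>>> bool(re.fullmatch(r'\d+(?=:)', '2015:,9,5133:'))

False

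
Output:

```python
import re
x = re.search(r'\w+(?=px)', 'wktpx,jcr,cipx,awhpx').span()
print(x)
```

(0, 3)

The lookaround is zero-width — it requires the adjacent text to match without consuming it, so the asserted text isn't part of the match.
The match spans [0:3] → 'wkt'.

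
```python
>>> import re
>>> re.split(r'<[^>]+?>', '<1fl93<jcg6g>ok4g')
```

['', 'ok4g']

Matches to split on: at [0:13] → '<1fl93<jcg6g>'.
Splitting on the pattern gives 2 pieces.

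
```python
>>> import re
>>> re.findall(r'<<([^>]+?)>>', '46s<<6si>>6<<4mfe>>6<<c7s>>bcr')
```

Matches: at [3:10] match '<<6si>>', group 1 = '6si'; at [11:19] match '<<4mfe>>', group 1 = '4mfe'; at [20:27] match '<<c7s>>', group 1 = 'c7s'.
One capturing group, so `findall` returns just the captured substring from each match — 3 in all.

['6si', '4mfe', 'c7s']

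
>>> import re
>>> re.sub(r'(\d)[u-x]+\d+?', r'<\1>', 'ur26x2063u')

'ur2<6>063u'

The pattern matches a digit (captured); then one or more of a character in [u-x], then one or more of a digit (lazy).
A non-greedy quantifier consumes as few characters as it can — just enough that the remainder of the pattern still matches from where it stops; whatever follows it matches normally.
Matches: at [3:6] → '6x2'.
The replacement refers to a captured group, so each match is rewritten using its own captured text.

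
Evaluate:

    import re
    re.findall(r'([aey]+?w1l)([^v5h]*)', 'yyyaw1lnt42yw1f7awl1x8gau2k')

[('yyyaw1l', 'nt42yw1f7awl1x8gau2k')]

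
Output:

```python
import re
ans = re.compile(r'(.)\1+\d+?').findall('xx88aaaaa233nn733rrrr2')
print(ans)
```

['x', 'a', 'n', 'r']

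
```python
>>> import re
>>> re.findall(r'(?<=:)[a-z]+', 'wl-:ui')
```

The lookaround is zero-width — it requires the adjacent text to match without consuming it, so the asserted text isn't part of the match.
Scanning left to right: at [4:6] → 'ui'.
`findall` yields the raw match text (1 of them) because the pattern has no groups.

['ui']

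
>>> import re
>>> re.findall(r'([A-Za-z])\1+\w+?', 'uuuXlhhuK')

['u', 'h']

A backreference is literal: `\1` must see the identical characters the first group matched.
Walking the string: at [0:4] match 'uuuX', group 1 = 'u'; at [5:8] match 'hhu', group 1 = 'h'.
With a single group, `findall` returns only what that group captured — 2 items.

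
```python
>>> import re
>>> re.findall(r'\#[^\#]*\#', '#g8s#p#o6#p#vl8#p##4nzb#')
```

['#g8s#', '#o6#', '#vl8#', '##']

Walking the string: at [0:5] → '#g8s#'; at [6:10] → '#o6#'; at [11:16] → '#vl8#'; at [17:19] → '##'.
`findall` yields the raw match text (4 of them) because the pattern has no groups.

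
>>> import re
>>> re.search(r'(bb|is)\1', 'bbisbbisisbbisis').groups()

The match spans [6:10] → 'isis'.
Captured: group 1 = 'is'.

('is',)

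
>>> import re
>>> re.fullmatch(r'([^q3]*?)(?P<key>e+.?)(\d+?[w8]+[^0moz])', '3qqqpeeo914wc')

None

This matches zero or more of any character except [q3] (lazy) (captured); then one or more of the literal 'e', then optionally any character (captured as 'key'); then one or more of a digit (lazy), then one or more of one of [w8], then any character except [0moz] (captured).
`re.fullmatch` requires the pattern to consume the entire string.
Here there's no way to consume every character, so the call returns None.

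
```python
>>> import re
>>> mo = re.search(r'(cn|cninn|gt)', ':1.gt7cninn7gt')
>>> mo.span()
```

`re.search` tries every starting position until one works.
The match spans [3:5] → 'gt'.
Captured: group 1 = 'gt'.

(3, 5)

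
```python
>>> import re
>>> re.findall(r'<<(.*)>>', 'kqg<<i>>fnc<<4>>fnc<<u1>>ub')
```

['i>>fnc<<4>>fnc<<u1']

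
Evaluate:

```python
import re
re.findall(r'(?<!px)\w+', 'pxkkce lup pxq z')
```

A negative assertion filters positions out without eating any characters.
No capturing groups, so `findall` returns the 4 full match strings.

['pxkkce', 'lup', 'pxq', 'z']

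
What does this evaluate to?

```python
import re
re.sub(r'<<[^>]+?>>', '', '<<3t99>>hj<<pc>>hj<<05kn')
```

'hjhj<<05kn'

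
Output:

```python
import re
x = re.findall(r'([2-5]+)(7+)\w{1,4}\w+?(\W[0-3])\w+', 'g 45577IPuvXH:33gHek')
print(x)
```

This matches one or more of a character in [2-5] (captured); then one or more of a literal '7' (captured); then 1 to 4 of a word character, then one or more of a word character (lazy); then a non-word character, then a character in [0-3] (captured); then one or more of a word character.
Multiple groups make `findall` return tuples — one 3-tuple for the one match.

[('455', '77', ':3')]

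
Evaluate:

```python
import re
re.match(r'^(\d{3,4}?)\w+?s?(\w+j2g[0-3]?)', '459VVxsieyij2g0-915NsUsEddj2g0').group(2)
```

'Vxsieyij2g0'

The match spans [0:15] → '459VVxsieyij2g0'.
Captured: group 1 = '459', group 2 = 'Vxsieyij2g0'.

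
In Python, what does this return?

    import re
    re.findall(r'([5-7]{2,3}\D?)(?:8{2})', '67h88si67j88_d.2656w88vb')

['67h', '67j', '656w']

Pattern: 2 to 3 of a character in [5-7], then optionally a non-digit (captured); then exactly 2 of a literal '8' (non-capturing group).
Walking the string: at [0:5] match '67h88', group 1 = '67h'; at [7:12] match '67j88', group 1 = '67j'; at [16:22] match '656w88', group 1 = '656w'.
With a single group, `findall` returns only what that group captured — 3 items.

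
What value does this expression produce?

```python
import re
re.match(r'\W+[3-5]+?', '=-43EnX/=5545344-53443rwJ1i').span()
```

The pattern matches one or more of a non-word character; then one or more of a character in [3-5] (lazy).
With the lazy modifier that quantifier settles for the fewest repetitions that let the rest of the pattern succeed (the atoms after it are unaffected and can still be greedy).
With `match`, the pattern is implicitly anchored at the beginning.
The match spans [0:3] → '=-4'.

(0, 3)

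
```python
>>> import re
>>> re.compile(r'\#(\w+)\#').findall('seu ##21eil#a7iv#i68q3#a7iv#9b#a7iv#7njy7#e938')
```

['21eil', 'i68q3', '9b', '7njy7']

One capturing group, so `findall` returns just the captured substring from each match — 4 in all.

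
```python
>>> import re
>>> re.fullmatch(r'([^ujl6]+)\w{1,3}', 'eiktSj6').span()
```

`fullmatch` succeeds only if the pattern covers the string from start to end.
The match spans [0:7] → 'eiktSj6'.

(0, 7)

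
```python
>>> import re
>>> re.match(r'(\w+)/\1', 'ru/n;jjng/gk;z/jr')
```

None

The backreference `\1` re-matches whatever the first group consumed, character for character.
`re.match` won't scan ahead — the pattern has to work from the very first character.
Here position 0 doesn't satisfy it, so the call returns None.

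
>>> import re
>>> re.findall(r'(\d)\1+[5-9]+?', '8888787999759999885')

['8', '9', '9']

`\1` is not a pattern — it's the concrete string captured by group 1, re-applied verbatim.
Matches: at [0:5] match '88887', group 1 = '8'; at [7:11] match '9997', group 1 = '9'; at [12:17] match '99998', group 1 = '9'.
`findall` collects group 1 from each match (3 total).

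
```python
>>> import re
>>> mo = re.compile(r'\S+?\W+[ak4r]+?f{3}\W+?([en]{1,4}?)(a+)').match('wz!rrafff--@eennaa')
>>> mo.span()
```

(0, 18)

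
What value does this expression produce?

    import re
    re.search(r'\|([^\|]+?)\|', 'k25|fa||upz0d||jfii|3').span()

The match spans [3:7] → '|fa|'.

(3, 7)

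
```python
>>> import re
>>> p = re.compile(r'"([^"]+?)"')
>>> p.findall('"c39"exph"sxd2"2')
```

['c39', 'sxd2']

Scanning left to right: at [0:5] match '"c39"', group 1 = 'c39'; at [9:15] match '"sxd2"', group 1 = 'sxd2'.
`findall` collects group 1 from each match (2 total).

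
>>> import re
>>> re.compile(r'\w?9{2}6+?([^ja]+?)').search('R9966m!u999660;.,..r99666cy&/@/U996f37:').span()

(0, 5)

Lazy quantifiers expand one character at a time until the remainder of the pattern can match.
The match spans [0:5] → 'R9966'.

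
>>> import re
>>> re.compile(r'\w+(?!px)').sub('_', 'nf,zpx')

`(?!…)`/`(?<!…)` only lets a position through if the neighbouring text does NOT match; no characters are consumed.
Matches: at [0:2] → 'nf'; at [3:6] → 'zpx'.
Every occurrence is swapped for '_'.

'_,_'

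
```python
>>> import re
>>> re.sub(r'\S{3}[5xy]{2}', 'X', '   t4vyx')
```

This matches exactly 3 of a non-whitespace character; then exactly 2 of one of [5xy].
Matches: at [3:8] → 't4vyx'.
Every occurrence is swapped for 'X'.

'   X'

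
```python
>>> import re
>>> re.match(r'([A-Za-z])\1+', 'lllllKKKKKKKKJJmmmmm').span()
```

The backreference `\1` re-matches whatever the first group consumed, character for character.
`re.match` won't scan ahead — the pattern has to work from the very first character.
The match spans [0:5] → 'lllll'.
Captured: group 1 = 'l'.

(0, 5)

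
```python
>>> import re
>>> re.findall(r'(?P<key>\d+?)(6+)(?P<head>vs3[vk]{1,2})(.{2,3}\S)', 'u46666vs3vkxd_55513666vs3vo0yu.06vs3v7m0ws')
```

[('4', '6666', 'vs3vk', 'xd_5'), ('5513', '666', 'vs3v', 'o0yu'), ('0', '6', 'vs3v', '7m0w')]

Because the quantifier is non-greedy, it stops expanding at the earliest point where the rest of the pattern can succeed.
Multiple groups make `findall` return tuples — one 4-tuple for each match.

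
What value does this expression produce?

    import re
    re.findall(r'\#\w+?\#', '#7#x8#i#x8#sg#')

['#7#', '#i#', '#sg#']

Matches: at [0:3] → '#7#'; at [5:8] → '#i#'; at [10:14] → '#sg#'.
With no groups in the pattern, `findall` gives back each whole match — 3 here.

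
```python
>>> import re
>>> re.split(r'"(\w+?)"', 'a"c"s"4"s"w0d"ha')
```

Matches to split on: at [1:4] → '"c"'; at [5:8] → '"4"'; at [9:14] → '"w0d"'.
With a capturing group present, the delimiter's captured portion is kept in the result list.

['a', 'c', 's', '4', 's', 'w0d', 'ha']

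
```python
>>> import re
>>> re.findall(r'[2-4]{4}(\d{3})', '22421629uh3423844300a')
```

['162', '844']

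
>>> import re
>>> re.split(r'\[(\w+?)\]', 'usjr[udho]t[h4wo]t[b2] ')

['usjr', 'udho', 't', 'h4wo', 't', 'b2', ' ']

Matches to split on: at [4:10] → '[udho]'; at [11:17] → '[h4wo]'; at [18:22] → '[b2]'.
`re.split` interleaves the captured-group text with the surrounding fragments.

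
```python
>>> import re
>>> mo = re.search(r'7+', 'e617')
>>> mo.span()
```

This matches one or more of a literal '7'.
`search` walks the string left to right and returns the first match it finds.
The match spans [3:4] → '7'.

(3, 4)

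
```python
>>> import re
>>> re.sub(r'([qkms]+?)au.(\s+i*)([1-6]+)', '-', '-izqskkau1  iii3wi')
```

'-iz-wi'

Each match is replaced by '-'.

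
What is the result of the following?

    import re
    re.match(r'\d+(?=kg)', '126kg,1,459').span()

(0, 3)

The lookaround is zero-width — it requires the adjacent text to match without consuming it, so the asserted text isn't part of the match.
With `match`, the pattern is implicitly anchored at the beginning.
The match spans [0:3] → '126'.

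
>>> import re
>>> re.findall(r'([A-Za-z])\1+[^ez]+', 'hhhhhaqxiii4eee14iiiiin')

The backreference `\1` re-matches whatever the first group consumed, character for character.
Matches: at [0:12] match 'hhhhhaqxiii4', group 1 = 'h'; at [12:23] match 'eee14iiiiin', group 1 = 'e'.
`findall` collects group 1 from each match (2 total).

['h', 'e']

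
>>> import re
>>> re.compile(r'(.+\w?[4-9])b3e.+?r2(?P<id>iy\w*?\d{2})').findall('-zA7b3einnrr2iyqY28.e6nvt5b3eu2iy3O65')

Pattern: one or more of any character, then optionally a word character, then a character in [4-9] (captured); then the literal 'b3e', then one or more of any character (lazy), then the literal 'r2'; then the literal 'iy', then zero or more of a word character (lazy), then exactly 2 of a digit (captured as 'id').
Matches: at [0:19] match '-zA7b3einnrr2iyqY28', groups = ('-zA7', 'iyqY28').
Multiple groups make `findall` return tuples — one 2-tuple for the one match.

[('-zA7', 'iyqY28')]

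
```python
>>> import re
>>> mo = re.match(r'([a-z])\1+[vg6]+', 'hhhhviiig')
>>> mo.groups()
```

('h',)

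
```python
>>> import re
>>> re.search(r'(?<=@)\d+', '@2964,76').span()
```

(1, 5)

Lookahead/lookbehind check context without consuming it, so the matched span excludes the asserted characters.
`re.search` scans for the first position where the pattern succeeds.
The match spans [1:5] → '2964'.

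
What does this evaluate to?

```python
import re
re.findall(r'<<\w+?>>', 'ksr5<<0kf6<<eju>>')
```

['<<eju>>']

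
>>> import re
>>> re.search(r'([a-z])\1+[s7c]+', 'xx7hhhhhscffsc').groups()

('x',)

The match spans [0:3] → 'xx7'.
Captured: group 1 = 'x'.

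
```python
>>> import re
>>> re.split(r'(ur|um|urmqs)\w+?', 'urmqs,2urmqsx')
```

['', 'ur', 'qs,2', 'ur', 'qsx']

The regex engine tests alternatives in the order written; an earlier branch that matches wins even if a later one would match more.
With a capturing group present, the delimiter's captured portion is kept in the result list.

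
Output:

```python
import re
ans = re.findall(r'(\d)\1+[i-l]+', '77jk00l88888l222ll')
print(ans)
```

['7', '0', '8', '2']

A backreference is literal: `\1` must see the identical characters the first group matched.
Walking the string: at [0:4] match '77jk', group 1 = '7'; at [4:7] match '00l', group 1 = '0'; at [7:13] match '88888l', group 1 = '8'; at [13:18] match '222ll', group 1 = '2'.
With a single group, `findall` returns only what that group captured — 4 items.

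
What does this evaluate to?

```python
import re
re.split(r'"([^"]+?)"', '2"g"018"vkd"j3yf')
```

Matches to split on: at [1:4] → '"g"'; at [7:12] → '"vkd"'.
Because the pattern has a capturing group, `split` also inserts each captured text between the pieces.

['2', 'g', '018', 'vkd', 'j3yf']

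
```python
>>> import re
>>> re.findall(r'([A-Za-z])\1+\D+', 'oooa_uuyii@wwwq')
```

['o']

The backreference `\1` re-matches whatever the first group consumed, character for character.
Scanning left to right: at [0:15] match 'oooa_uuyii@wwwq', group 1 = 'o'.
One capturing group, so `findall` returns just the captured substring from the one match — 1 in all.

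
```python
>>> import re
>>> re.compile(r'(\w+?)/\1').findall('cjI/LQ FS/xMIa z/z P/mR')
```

['z']

The backreference `\1` re-matches whatever the first group consumed, character for character.
Walking the string: at [15:18] match 'z/z', group 1 = 'z'.
Because there's exactly one group, `findall` drops the full match and keeps group 1 from the one hit.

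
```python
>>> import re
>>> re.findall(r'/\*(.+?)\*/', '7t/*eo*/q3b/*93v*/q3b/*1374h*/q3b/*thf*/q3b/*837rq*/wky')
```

['eo', '93v', '1374h', 'thf', '837rq']

The `?` after the quantifier makes it lazy — it takes as little as possible before letting the rest of the pattern try.
Walking the string: at [2:8] match '/*eo*/', group 1 = 'eo'; at [11:18] match '/*93v*/', group 1 = '93v'; at [21:30] match '/*1374h*/', group 1 = '1374h'; at [33:40] match '/*thf*/', group 1 = 'thf'; at [43:52] match '/*837rq*/', group 1 = '837rq'.
One capturing group, so `findall` returns just the captured substring from each match — 5 in all.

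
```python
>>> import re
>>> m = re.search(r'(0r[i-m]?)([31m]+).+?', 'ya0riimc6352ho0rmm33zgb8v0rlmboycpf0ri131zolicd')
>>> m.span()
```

(14, 21)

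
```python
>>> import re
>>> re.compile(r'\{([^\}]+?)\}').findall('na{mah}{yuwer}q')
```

['mah', 'yuwer']

Matches: at [2:7] match '{mah}', group 1 = 'mah'; at [7:14] match '{yuwer}', group 1 = 'yuwer'.
Because there's exactly one group, `findall` drops the full match and keeps group 1 from each hit.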